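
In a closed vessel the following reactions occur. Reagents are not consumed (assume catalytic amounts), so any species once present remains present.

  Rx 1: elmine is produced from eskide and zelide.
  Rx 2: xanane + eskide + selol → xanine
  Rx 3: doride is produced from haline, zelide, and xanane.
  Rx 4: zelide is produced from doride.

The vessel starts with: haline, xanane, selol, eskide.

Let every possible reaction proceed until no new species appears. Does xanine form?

Yes

xanane, eskide, and selol present → xanine forms (Rx 2).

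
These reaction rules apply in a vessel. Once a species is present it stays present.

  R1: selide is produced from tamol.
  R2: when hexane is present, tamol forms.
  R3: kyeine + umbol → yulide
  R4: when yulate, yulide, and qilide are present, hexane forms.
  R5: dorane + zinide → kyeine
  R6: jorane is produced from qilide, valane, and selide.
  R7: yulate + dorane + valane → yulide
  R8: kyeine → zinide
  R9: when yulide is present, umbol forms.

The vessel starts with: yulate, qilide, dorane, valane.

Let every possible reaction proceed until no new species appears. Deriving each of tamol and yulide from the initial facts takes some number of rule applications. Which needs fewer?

yulide

yulide: yulate, dorane, and valane present → yulide forms (R7). [1 rule application]
tamol: yulate, dorane, and valane present → yulide forms (R7). yulate, yulide, and qilide present → hexane forms (R4). hexane present → tamol forms (R2). [3 rule applications]
yulide needs fewer.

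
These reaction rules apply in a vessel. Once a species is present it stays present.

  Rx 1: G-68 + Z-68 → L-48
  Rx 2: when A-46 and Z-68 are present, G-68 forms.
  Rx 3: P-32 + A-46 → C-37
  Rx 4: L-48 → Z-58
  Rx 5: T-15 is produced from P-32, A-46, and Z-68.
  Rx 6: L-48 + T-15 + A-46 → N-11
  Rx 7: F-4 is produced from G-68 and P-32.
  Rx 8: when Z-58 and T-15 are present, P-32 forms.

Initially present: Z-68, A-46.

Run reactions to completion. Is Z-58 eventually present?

A-46 and Z-68 present → G-68 forms (Rx 2).
G-68 and Z-68 present → L-48 forms (Rx 1).
L-48 present → Z-58 forms (Rx 4).

Yes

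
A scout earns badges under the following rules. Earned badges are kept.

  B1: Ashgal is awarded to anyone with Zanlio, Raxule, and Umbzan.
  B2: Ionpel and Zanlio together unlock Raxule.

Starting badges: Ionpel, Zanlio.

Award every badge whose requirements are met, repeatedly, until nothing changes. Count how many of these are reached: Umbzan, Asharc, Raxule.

1

With Ionpel and Zanlio, Raxule is earned (B2).
No rule produces Umbzan, and it is not given.
No rule produces Asharc, and it is not given.
Raxule: reached.
Reached: Raxule — 1 of the 3.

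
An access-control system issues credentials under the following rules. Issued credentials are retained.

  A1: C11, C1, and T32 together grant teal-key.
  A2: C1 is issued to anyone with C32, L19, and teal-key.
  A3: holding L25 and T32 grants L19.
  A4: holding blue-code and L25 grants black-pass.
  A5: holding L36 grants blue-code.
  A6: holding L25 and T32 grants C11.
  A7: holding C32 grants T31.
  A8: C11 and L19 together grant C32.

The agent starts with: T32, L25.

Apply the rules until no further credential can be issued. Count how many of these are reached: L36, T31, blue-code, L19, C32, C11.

4

Holding L25 and T32 grants L19 (A3).
Holding L25 and T32 grants C11 (A6).
Holding C11 and L19 grants C32 (A8).
Holding C32 grants T31 (A7).
No rule produces L36, and it is not given.
T31: reached.
blue-code would need L36 (A5), but L36 is never granted.
L19: reached.
C32: reached.
C11: reached.
Reached: T31, L19, C32, and C11 — 4 of the 6.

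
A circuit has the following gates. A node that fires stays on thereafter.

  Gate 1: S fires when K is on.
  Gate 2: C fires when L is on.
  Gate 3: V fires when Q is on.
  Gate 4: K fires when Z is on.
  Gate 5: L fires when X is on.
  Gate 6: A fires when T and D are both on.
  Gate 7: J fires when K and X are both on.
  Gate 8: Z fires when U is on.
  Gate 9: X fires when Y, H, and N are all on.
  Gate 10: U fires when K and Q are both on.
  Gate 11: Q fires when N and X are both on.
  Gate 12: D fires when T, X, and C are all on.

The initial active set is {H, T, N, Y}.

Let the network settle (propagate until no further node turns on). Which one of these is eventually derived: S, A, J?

Gate 9: Y, H, and N on → X on.
Gate 5: X on → L on.
Gate 2: L on → C on.
Gate 12: T, X, and C on → D on.
T and D are on, so A fires (Gate 6).
S would need K (Gate 1), but K never turns on. J would need K and X (Gate 7), but K never turns on.

A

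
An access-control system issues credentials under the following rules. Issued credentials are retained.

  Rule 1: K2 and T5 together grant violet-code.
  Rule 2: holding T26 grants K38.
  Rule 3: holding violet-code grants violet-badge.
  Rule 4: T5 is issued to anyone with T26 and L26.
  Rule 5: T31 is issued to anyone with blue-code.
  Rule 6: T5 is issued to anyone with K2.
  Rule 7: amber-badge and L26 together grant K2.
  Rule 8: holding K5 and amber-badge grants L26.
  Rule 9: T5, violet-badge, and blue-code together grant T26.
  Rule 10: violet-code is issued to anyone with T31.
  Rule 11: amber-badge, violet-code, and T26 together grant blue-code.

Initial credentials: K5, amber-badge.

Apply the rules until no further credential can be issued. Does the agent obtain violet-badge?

Holding K5 and amber-badge grants L26 (Rule 8).
Holding amber-badge and L26 grants K2 (Rule 7).
Holding K2 grants T5 (Rule 6).
Holding K2 and T5 grants violet-code (Rule 1).
Holding violet-code grants violet-badge (Rule 3).

Yes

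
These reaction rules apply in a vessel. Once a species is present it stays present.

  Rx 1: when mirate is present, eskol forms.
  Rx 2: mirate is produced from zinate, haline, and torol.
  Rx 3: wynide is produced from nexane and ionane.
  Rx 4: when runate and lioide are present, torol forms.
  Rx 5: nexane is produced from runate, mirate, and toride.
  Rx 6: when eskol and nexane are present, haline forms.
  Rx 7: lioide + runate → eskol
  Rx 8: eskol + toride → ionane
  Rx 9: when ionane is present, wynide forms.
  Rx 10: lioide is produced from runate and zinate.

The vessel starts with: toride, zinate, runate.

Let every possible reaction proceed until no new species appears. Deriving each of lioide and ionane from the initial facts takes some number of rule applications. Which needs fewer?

lioide

lioide: runate and zinate present → lioide forms (Rx 10). [1 rule application]
ionane: runate and zinate present → lioide forms (Rx 10). lioide and runate present → eskol forms (Rx 7). eskol and toride present → ionane forms (Rx 8). [3 rule applications]
lioide needs fewer.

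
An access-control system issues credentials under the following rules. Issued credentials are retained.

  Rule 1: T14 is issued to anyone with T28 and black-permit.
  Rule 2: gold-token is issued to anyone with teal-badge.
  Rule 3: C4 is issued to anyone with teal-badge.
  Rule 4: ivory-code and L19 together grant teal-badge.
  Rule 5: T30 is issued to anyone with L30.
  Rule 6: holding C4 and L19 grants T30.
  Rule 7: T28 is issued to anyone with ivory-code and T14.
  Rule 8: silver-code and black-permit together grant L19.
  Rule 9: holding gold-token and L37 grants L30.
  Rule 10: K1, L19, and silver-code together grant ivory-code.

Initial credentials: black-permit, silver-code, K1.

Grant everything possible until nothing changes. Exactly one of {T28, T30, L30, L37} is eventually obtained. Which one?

Holding silver-code and black-permit grants L19 (Rule 8).
Holding K1, L19, and silver-code grants ivory-code (Rule 10).
Holding ivory-code and L19 grants teal-badge (Rule 4).
Holding teal-badge grants C4 (Rule 3).
Holding C4 and L19 grants T30 (Rule 6).
L30 would need gold-token and L37 (Rule 9), but L37 is never granted. No rule produces L37, and it is not given. T28 would need ivory-code and T14 (Rule 7), but T14 is never granted.

T30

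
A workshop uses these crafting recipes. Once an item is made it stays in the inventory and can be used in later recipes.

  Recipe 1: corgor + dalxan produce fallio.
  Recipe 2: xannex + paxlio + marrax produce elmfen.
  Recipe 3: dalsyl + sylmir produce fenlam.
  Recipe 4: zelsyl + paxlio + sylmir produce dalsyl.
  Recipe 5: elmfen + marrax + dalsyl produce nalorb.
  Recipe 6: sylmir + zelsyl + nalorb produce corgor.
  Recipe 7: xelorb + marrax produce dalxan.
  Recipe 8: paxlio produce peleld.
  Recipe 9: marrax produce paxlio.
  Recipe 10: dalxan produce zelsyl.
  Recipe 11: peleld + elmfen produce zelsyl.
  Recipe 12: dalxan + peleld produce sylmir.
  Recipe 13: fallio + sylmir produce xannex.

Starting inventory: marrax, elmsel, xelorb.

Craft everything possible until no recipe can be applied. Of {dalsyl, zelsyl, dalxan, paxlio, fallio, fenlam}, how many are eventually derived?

5

marrax → paxlio (Recipe 9).
Using Recipe 7, xelorb and marrax make dalxan.
dalxan → zelsyl (Recipe 10).
Using Recipe 8, paxlio makes peleld.
dalxan + peleld → sylmir (Recipe 12).
Using Recipe 4, zelsyl, paxlio, and sylmir make dalsyl.
dalsyl + sylmir → fenlam (Recipe 3).
dalsyl: reached.
zelsyl: reached.
dalxan: reached.
paxlio: reached.
fallio would need corgor and dalxan (Recipe 1), but corgor is never obtained.
fenlam: reached.
Reached: dalsyl, zelsyl, dalxan, paxlio, and fenlam — 5 of the 6.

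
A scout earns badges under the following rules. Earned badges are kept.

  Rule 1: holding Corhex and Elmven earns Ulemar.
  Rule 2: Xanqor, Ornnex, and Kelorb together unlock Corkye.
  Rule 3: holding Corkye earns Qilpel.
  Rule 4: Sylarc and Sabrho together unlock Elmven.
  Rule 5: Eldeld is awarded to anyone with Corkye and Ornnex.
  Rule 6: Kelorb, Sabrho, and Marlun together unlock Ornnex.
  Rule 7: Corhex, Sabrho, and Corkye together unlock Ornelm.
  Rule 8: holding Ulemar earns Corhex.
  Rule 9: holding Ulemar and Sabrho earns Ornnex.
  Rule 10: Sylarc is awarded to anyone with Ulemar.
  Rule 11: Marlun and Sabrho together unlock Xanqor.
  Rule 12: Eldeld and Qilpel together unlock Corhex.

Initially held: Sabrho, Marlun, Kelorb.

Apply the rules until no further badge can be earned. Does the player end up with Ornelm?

With Marlun and Sabrho, Xanqor is earned (Rule 11).
With Kelorb, Sabrho, and Marlun, Ornnex is earned (Rule 6).
With Xanqor, Ornnex, and Kelorb, Corkye is earned (Rule 2).
With Corkye and Ornnex, Eldeld is earned (Rule 5).
With Corkye, Qilpel is earned (Rule 3).
With Eldeld and Qilpel, Corhex is earned (Rule 12).
With Corhex, Sabrho, and Corkye, Ornelm is earned (Rule 7).

Yes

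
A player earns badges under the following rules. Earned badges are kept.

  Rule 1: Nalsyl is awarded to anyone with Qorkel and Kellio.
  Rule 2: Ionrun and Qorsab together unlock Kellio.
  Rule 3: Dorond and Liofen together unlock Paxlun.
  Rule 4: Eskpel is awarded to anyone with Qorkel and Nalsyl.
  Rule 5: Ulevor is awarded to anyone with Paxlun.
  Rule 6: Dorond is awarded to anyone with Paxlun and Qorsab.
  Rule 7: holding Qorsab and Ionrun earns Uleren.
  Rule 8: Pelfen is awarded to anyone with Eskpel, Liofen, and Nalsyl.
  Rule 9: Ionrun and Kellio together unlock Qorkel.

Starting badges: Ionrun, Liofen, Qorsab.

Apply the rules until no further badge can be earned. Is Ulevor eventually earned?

Ulevor would need Paxlun (Rule 5), but Paxlun is never earned.

No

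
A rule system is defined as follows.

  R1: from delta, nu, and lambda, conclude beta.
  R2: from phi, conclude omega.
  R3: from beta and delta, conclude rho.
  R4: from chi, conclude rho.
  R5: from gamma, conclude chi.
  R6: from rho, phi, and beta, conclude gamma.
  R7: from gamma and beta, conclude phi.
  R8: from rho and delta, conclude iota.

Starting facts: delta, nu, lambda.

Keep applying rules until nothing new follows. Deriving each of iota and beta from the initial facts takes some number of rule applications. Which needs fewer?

beta: From delta, nu, and lambda, R1 gives beta. [1 rule application]
iota: delta, nu, and lambda hold, so beta follows (R1). beta and delta hold, so rho follows (R3). From rho and delta, R8 gives iota. [3 rule applications]
beta needs fewer.

beta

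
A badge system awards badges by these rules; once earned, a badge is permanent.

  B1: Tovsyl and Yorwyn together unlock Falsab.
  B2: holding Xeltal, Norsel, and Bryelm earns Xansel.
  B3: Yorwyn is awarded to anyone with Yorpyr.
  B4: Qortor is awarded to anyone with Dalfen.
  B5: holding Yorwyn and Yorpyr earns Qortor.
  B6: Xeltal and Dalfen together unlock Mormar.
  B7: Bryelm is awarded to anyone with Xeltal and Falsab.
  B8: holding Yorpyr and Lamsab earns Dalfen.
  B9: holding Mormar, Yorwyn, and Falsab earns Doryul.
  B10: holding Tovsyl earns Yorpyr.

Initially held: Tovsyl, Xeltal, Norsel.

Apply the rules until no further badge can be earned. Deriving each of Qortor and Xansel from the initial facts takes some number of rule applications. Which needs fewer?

Qortor

Qortor: With Tovsyl, Yorpyr is earned (B10). With Yorpyr, Yorwyn is earned (B3). With Yorwyn and Yorpyr, Qortor is earned (B5). [3 rule applications]
Xansel: With Tovsyl, Yorpyr is earned (B10). With Yorpyr, Yorwyn is earned (B3). With Tovsyl and Yorwyn, Falsab is earned (B1). With Xeltal and Falsab, Bryelm is earned (B7). With Xeltal, Norsel, and Bryelm, Xansel is earned (B2). [5 rule applications]
Qortor needs fewer.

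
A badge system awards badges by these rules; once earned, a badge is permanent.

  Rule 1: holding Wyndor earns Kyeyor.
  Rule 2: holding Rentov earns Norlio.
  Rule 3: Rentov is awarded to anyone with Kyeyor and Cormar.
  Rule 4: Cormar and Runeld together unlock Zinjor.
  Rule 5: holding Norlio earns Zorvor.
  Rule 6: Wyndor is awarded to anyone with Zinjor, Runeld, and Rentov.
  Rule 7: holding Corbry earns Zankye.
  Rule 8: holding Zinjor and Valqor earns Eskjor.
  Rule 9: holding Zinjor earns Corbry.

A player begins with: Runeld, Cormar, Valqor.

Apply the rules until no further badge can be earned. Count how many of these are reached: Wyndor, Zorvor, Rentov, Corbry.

With Cormar and Runeld, Zinjor is earned (Rule 4).
With Zinjor, Corbry is earned (Rule 9).
Wyndor would need Zinjor, Runeld, and Rentov (Rule 6), but Rentov is never earned.
Zorvor would need Norlio (Rule 5), but Norlio is never earned.
Rentov would need Kyeyor and Cormar (Rule 3), but Kyeyor is never earned.
Corbry: reached.
Reached: Corbry — 1 of the 4.

1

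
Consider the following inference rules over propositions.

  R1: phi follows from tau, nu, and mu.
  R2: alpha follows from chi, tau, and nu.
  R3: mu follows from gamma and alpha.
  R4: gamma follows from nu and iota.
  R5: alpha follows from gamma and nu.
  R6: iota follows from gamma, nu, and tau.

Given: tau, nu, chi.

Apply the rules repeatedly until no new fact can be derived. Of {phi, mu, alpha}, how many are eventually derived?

1

chi, tau, and nu hold, so alpha follows (R2).
phi would need tau, nu, and mu (R1), but mu is never established.
mu would need gamma and alpha (R3), but gamma is never established.
alpha: reached.
Reached: alpha — 1 of the 3.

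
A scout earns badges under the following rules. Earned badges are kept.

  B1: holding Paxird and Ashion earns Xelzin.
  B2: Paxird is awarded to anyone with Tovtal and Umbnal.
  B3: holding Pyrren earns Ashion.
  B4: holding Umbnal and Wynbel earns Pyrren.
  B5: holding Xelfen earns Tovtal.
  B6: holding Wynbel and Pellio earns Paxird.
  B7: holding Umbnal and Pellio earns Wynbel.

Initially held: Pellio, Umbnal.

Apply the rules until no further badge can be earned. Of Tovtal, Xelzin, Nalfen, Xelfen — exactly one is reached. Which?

Xelzin

With Umbnal and Pellio, Wynbel is earned (B7).
With Wynbel and Pellio, Paxird is earned (B6).
With Umbnal and Wynbel, Pyrren is earned (B4).
With Pyrren, Ashion is earned (B3).
With Paxird and Ashion, Xelzin is earned (B1).
No rule produces Nalfen, and it is not given. No rule produces Xelfen, and it is not given. Tovtal would need Xelfen (B5), but Xelfen is never earned.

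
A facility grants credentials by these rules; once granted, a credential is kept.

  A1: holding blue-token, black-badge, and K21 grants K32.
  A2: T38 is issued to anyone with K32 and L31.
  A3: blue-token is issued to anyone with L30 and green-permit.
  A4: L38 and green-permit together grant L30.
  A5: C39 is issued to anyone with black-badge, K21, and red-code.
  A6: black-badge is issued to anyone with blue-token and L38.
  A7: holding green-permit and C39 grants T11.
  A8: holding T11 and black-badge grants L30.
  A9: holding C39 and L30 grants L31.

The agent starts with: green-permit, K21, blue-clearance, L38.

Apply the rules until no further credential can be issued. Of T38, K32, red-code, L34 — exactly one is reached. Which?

Holding L38 and green-permit grants L30 (A4).
Holding L30 and green-permit grants blue-token (A3).
Holding blue-token and L38 grants black-badge (A6).
Holding blue-token, black-badge, and K21 grants K32 (A1).
No rule produces red-code, and it is not given. T38 would need K32 and L31 (A2), but L31 is never granted. No rule produces L34, and it is not given.

K32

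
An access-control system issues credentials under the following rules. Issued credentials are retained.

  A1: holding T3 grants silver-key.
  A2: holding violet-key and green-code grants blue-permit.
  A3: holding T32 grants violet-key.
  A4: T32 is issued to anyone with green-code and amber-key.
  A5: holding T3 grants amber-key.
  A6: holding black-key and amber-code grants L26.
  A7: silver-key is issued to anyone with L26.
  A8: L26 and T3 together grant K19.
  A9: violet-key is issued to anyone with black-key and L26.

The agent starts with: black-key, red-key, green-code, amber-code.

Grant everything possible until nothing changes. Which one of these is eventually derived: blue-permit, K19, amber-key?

Holding black-key and amber-code grants L26 (A6).
Holding black-key and L26 grants violet-key (A9).
Holding violet-key and green-code grants blue-permit (A2).
amber-key would need T3 (A5), but T3 is never granted. K19 would need L26 and T3 (A8), but T3 is never granted.

blue-permit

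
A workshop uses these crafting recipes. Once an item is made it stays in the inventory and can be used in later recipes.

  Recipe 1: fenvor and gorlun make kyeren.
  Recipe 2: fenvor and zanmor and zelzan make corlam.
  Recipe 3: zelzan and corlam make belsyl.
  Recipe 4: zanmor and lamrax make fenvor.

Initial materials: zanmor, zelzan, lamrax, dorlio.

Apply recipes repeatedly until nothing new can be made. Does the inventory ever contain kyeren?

kyeren would need fenvor and gorlun (Recipe 1), but gorlun is never obtained.

No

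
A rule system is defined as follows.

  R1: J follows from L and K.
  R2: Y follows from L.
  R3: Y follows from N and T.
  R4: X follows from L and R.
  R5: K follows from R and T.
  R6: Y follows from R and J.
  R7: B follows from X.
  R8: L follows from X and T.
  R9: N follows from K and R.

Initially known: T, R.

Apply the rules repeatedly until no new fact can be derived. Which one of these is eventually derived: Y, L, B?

Y

From R and T, R5 gives K.
From K and R, R9 gives N.
From N and T, R3 gives Y.
L would need X and T (R8), but X is never established. B would need X (R7), but X is never established.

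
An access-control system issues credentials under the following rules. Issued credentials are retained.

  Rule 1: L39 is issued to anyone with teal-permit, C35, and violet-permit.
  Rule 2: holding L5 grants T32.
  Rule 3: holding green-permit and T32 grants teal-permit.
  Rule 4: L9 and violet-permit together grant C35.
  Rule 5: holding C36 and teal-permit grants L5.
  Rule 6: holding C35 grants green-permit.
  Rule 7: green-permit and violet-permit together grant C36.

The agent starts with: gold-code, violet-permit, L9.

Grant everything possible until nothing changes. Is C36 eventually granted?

Yes

Holding L9 and violet-permit grants C35 (Rule 4).
Holding C35 grants green-permit (Rule 6).
Holding green-permit and violet-permit grants C36 (Rule 7).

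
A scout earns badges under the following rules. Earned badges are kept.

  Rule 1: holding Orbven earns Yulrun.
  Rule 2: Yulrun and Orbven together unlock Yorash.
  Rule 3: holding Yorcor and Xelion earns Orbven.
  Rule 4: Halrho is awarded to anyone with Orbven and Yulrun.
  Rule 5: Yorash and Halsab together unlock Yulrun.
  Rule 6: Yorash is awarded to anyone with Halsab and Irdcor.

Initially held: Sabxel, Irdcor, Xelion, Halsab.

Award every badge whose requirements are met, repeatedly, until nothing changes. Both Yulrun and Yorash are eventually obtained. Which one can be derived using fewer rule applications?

Yorash

Yorash: With Halsab and Irdcor, Yorash is earned (Rule 6). [1 rule application]
Yulrun: With Halsab and Irdcor, Yorash is earned (Rule 6). With Yorash and Halsab, Yulrun is earned (Rule 5). [2 rule applications]
Yorash needs fewer.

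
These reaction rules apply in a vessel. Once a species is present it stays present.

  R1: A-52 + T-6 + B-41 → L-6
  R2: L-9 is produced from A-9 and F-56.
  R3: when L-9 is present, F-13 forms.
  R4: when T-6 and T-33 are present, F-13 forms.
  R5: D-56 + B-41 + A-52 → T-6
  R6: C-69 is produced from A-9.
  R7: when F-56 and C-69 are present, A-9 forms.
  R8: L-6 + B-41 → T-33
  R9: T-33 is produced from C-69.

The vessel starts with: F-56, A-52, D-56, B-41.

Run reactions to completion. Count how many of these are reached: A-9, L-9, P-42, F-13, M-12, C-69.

1

D-56, B-41, and A-52 present → T-6 forms (R5).
A-52, T-6, and B-41 present → L-6 forms (R1).
L-6 and B-41 present → T-33 forms (R8).
T-6 and T-33 present → F-13 forms (R4).
A-9 would need F-56 and C-69 (R7), but C-69 never forms.
L-9 would need A-9 and F-56 (R2), but A-9 never forms.
No rule produces P-42, and it is not given.
F-13: reached.
No rule produces M-12, and it is not given.
C-69 would need A-9 (R6), but A-9 never forms.
Reached: F-13 — 1 of the 6.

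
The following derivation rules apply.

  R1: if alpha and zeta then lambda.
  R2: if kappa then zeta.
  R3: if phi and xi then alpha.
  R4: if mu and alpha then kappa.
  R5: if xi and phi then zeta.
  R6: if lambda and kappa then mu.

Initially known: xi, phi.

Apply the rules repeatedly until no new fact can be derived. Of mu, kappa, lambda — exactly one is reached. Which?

From phi and xi, R3 gives alpha.
xi and phi hold, so zeta follows (R5).
From alpha and zeta, R1 gives lambda.
kappa would need mu and alpha (R4), but mu is never established. mu would need lambda and kappa (R6), but kappa is never established.

lambda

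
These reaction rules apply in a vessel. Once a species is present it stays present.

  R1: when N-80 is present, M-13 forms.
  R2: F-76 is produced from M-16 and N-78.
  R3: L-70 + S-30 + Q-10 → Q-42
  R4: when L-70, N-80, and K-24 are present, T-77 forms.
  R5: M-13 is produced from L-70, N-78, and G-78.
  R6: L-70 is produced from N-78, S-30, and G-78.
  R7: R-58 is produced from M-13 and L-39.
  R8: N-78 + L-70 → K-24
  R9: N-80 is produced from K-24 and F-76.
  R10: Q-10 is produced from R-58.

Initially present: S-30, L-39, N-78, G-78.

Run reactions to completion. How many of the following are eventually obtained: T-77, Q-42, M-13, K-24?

3

N-78, S-30, and G-78 present → L-70 forms (R6).
L-70, N-78, and G-78 present → M-13 forms (R5).
N-78 and L-70 present → K-24 forms (R8).
M-13 and L-39 present → R-58 forms (R7).
R-58 present → Q-10 forms (R10).
L-70, S-30, and Q-10 present → Q-42 forms (R3).
T-77 would need L-70, N-80, and K-24 (R4), but N-80 never forms.
Q-42: reached.
M-13: reached.
K-24: reached.
Reached: Q-42, M-13, and K-24 — 3 of the 4.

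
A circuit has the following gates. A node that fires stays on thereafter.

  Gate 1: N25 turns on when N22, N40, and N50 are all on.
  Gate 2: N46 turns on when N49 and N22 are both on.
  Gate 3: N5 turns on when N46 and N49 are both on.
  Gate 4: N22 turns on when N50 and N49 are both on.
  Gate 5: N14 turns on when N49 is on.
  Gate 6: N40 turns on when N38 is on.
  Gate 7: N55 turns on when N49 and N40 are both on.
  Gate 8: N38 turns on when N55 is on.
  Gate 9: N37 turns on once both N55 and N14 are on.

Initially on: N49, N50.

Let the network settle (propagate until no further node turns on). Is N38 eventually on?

N38 would need N55 (Gate 8), but N55 never turns on.

No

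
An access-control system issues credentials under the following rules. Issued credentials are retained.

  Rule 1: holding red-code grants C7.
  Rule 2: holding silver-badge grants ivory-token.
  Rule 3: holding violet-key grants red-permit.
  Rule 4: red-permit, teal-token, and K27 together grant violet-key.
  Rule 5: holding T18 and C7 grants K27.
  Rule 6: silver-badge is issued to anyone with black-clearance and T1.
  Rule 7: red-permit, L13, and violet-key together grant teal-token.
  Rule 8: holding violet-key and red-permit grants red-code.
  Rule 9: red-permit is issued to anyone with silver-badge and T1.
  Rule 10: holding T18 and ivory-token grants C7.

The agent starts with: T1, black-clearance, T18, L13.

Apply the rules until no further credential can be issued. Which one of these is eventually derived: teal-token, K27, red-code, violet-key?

K27

Holding black-clearance and T1 grants silver-badge (Rule 6).
Holding silver-badge grants ivory-token (Rule 2).
Holding T18 and ivory-token grants C7 (Rule 10).
Holding T18 and C7 grants K27 (Rule 5).
violet-key would need red-permit, teal-token, and K27 (Rule 4), but teal-token is never granted. red-code would need violet-key and red-permit (Rule 8), but violet-key is never granted. teal-token would need red-permit, L13, and violet-key (Rule 7), but violet-key is never granted.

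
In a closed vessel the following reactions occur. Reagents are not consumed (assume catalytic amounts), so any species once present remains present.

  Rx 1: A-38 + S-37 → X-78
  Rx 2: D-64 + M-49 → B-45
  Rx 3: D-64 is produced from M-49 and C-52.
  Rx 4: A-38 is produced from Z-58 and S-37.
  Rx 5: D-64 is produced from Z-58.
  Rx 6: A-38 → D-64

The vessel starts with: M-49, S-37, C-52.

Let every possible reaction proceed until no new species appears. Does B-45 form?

M-49 and C-52 present → D-64 forms (Rx 3).
D-64 and M-49 present → B-45 forms (Rx 2).

Yes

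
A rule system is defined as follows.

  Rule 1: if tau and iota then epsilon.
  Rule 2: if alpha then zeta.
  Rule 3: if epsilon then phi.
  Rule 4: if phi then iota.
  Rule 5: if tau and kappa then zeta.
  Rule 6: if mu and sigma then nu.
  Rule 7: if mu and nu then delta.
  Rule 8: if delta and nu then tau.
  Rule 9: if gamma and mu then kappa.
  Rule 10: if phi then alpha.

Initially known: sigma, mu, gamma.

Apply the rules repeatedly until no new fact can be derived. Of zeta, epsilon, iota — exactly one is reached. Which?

gamma and mu hold, so kappa follows (Rule 9).
From mu and sigma, Rule 6 gives nu.
From mu and nu, Rule 7 gives delta.
From delta and nu, Rule 8 gives tau.
From tau and kappa, Rule 5 gives zeta.
iota would need phi (Rule 4), but phi is never established. epsilon would need tau and iota (Rule 1), but iota is never established.

zeta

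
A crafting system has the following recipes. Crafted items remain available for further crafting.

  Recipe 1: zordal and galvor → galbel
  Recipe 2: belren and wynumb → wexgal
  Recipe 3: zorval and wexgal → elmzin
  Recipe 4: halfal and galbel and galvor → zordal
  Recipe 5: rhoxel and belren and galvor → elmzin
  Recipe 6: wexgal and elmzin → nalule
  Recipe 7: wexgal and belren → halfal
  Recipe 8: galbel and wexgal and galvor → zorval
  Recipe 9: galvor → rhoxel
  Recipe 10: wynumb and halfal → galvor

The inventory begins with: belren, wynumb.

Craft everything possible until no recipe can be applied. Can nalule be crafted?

Yes

Using Recipe 2, belren and wynumb make wexgal.
Using Recipe 7, wexgal and belren make halfal.
wynumb and halfal → galvor (Recipe 10).
Using Recipe 9, galvor makes rhoxel.
Using Recipe 5, rhoxel, belren, and galvor make elmzin.
wexgal and elmzin → nalule (Recipe 6).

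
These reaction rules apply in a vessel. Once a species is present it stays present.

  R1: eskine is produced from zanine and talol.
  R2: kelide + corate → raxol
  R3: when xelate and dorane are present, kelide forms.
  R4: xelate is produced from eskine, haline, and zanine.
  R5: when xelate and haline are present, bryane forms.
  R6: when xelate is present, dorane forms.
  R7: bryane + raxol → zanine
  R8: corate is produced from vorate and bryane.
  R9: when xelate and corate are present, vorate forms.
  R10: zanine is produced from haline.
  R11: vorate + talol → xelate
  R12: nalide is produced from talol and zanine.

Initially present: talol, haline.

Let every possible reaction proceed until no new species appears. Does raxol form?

raxol would need kelide and corate (R2), but corate never forms.

No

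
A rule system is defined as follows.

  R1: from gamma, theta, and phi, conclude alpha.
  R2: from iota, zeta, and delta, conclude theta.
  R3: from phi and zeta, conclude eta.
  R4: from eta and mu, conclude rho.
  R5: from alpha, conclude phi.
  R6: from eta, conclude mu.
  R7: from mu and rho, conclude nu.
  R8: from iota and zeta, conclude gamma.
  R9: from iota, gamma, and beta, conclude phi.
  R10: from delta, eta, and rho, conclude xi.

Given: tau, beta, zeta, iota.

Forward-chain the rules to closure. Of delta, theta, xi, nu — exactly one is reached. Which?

nu

iota and zeta hold, so gamma follows (R8).
iota, gamma, and beta hold, so phi follows (R9).
From phi and zeta, R3 gives eta.
eta holds, so mu follows (R6).
eta and mu hold, so rho follows (R4).
mu and rho hold, so nu follows (R7).
xi would need delta, eta, and rho (R10), but delta is never established. theta would need iota, zeta, and delta (R2), but delta is never established. No rule produces delta, and it is not given.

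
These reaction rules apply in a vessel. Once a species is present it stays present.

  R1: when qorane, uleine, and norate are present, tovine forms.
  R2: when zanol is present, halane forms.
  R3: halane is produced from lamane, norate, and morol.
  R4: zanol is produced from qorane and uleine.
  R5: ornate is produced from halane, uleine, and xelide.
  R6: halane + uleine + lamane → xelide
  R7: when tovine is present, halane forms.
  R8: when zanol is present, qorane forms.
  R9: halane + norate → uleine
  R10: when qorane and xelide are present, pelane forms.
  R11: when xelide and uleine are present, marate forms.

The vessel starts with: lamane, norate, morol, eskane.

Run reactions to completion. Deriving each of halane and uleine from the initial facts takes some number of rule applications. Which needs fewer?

halane: lamane, norate, and morol present → halane forms (R3). [1 rule application]
uleine: lamane, norate, and morol present → halane forms (R3). halane and norate present → uleine forms (R9). [2 rule applications]
halane needs fewer.

halane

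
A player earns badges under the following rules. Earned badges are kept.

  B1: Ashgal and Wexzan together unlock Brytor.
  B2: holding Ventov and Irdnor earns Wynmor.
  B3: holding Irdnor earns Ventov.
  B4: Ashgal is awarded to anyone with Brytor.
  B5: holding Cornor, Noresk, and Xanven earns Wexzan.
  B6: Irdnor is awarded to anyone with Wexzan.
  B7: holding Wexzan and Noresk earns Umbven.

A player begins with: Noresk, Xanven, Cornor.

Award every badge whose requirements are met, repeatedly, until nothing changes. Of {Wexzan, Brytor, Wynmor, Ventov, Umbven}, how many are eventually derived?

4

With Cornor, Noresk, and Xanven, Wexzan is earned (B5).
With Wexzan and Noresk, Umbven is earned (B7).
With Wexzan, Irdnor is earned (B6).
With Irdnor, Ventov is earned (B3).
With Ventov and Irdnor, Wynmor is earned (B2).
Wexzan: reached.
Brytor would need Ashgal and Wexzan (B1), but Ashgal is never earned.
Wynmor: reached.
Ventov: reached.
Umbven: reached.
Reached: Wexzan, Wynmor, Ventov, and Umbven — 4 of the 5.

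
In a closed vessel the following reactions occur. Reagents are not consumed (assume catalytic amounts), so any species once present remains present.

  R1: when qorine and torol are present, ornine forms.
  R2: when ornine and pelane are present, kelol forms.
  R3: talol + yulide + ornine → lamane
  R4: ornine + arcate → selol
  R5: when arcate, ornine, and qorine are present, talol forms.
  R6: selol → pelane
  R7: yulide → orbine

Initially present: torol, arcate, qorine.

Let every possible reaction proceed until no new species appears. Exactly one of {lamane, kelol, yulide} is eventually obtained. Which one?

kelol

qorine and torol present → ornine forms (R1).
ornine and arcate present → selol forms (R4).
selol present → pelane forms (R6).
ornine and pelane present → kelol forms (R2).
No rule produces yulide, and it is not given. lamane would need talol, yulide, and ornine (R3), but yulide never forms.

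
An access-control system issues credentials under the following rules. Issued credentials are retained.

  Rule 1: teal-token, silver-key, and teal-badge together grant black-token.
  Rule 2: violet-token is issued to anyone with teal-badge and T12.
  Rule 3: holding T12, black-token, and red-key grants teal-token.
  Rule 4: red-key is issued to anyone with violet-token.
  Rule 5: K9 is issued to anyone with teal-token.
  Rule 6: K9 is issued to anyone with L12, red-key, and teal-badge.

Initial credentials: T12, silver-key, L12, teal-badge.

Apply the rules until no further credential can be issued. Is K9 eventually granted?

Yes

Holding teal-badge and T12 grants violet-token (Rule 2).
Holding violet-token grants red-key (Rule 4).
Holding L12, red-key, and teal-badge grants K9 (Rule 6).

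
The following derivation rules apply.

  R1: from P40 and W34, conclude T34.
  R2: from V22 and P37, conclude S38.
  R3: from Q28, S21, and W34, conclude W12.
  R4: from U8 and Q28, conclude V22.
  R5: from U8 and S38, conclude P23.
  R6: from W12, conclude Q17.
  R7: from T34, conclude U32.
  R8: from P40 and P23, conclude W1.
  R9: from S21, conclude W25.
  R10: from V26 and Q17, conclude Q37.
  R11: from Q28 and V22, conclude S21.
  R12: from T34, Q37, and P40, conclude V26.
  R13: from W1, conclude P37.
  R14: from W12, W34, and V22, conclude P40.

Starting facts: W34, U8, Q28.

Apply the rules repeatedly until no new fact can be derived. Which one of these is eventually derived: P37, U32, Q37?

U32

U8 and Q28 hold, so V22 follows (R4).
From Q28 and V22, R11 gives S21.
From Q28, S21, and W34, R3 gives W12.
From W12, W34, and V22, R14 gives P40.
From P40 and W34, R1 gives T34.
From T34, R7 gives U32.
P37 would need W1 (R13), but W1 is never established. Q37 would need V26 and Q17 (R10), but V26 is never established.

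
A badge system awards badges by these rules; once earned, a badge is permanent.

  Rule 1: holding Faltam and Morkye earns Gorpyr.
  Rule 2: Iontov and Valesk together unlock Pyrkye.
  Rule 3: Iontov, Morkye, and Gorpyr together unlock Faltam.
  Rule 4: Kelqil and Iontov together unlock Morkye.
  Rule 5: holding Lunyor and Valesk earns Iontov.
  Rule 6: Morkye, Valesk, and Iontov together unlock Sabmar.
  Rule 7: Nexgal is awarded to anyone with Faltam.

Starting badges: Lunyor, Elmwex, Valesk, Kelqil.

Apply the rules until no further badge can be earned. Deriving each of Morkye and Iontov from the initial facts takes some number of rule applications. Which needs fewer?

Iontov: With Lunyor and Valesk, Iontov is earned (Rule 5). [1 rule application]
Morkye: With Lunyor and Valesk, Iontov is earned (Rule 5). With Kelqil and Iontov, Morkye is earned (Rule 4). [2 rule applications]
Iontov needs fewer.

Iontov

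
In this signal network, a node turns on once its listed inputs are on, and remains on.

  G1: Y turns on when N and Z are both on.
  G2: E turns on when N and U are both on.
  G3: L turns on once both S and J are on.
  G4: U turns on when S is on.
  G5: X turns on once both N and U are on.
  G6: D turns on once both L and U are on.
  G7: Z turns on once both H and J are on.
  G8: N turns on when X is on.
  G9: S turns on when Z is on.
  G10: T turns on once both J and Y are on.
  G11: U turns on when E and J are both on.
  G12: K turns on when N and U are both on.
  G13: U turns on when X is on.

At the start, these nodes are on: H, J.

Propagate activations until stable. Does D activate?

G7: H and J on → Z on.
Z is on, so S turns on (G9).
S is on, so U turns on (G4).
G3: S and J on → L on.
L and U are on, so D turns on (G6).

Yes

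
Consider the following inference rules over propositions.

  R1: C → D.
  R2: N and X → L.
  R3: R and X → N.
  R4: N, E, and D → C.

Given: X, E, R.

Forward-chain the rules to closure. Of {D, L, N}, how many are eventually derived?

2

From R and X, R3 gives N.
N and X hold, so L follows (R2).
D would need C (R1), but C is never established.
L: reached.
N: reached.
Reached: L and N — 2 of the 3.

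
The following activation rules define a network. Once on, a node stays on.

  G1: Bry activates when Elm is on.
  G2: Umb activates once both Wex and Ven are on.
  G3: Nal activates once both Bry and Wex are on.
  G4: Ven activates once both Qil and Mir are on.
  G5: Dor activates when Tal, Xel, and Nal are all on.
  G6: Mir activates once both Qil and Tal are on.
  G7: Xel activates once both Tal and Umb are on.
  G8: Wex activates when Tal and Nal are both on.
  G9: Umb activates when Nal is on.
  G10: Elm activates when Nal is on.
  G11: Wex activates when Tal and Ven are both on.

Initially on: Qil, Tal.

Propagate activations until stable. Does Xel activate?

Qil and Tal are on, so Mir activates (G6).
G4: Qil and Mir on → Ven on.
Tal and Ven are on, so Wex activates (G11).
G2: Wex and Ven on → Umb on.
G7: Tal and Umb on → Xel on.

Yes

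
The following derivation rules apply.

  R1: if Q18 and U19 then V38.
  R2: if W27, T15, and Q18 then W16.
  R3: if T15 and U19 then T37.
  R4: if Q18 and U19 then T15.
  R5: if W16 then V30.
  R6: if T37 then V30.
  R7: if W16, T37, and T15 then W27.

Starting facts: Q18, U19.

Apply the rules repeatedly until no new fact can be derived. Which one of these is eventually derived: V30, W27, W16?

From Q18 and U19, R4 gives T15.
T15 and U19 hold, so T37 follows (R3).
T37 holds, so V30 follows (R6).
W27 would need W16, T37, and T15 (R7), but W16 is never established. W16 would need W27, T15, and Q18 (R2), but W27 is never established.

V30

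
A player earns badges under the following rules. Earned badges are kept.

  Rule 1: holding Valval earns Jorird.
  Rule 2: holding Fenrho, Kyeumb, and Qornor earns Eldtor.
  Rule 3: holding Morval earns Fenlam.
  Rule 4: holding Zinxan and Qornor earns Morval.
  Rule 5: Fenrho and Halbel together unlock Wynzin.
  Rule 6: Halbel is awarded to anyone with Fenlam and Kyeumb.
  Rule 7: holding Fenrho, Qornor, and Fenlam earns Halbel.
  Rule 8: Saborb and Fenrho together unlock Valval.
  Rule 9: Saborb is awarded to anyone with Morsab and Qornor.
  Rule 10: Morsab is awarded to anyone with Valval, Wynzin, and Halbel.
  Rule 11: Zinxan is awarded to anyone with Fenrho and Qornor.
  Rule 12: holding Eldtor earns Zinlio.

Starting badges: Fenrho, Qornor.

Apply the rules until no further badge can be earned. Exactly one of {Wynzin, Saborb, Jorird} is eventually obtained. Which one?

Wynzin

With Fenrho and Qornor, Zinxan is earned (Rule 11).
With Zinxan and Qornor, Morval is earned (Rule 4).
With Morval, Fenlam is earned (Rule 3).
With Fenrho, Qornor, and Fenlam, Halbel is earned (Rule 7).
With Fenrho and Halbel, Wynzin is earned (Rule 5).
Saborb would need Morsab and Qornor (Rule 9), but Morsab is never earned. Jorird would need Valval (Rule 1), but Valval is never earned.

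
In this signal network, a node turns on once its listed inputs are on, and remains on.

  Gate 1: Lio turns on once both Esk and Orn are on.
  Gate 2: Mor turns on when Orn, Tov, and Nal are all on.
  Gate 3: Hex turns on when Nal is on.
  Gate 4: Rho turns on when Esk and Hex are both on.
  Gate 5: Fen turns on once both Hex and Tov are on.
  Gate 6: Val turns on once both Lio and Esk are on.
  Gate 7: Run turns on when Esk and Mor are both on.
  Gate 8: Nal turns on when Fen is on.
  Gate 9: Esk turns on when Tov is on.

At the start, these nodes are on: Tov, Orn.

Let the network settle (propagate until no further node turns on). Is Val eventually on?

Yes

Tov is on, so Esk turns on (Gate 9).
Esk and Orn are on, so Lio turns on (Gate 1).
Gate 6: Lio and Esk on → Val on.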